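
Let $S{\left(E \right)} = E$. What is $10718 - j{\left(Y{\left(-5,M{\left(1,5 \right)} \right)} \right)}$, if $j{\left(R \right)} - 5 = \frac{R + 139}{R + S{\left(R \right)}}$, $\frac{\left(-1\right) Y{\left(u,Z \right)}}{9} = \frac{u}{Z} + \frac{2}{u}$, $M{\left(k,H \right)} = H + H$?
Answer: $\frac{1734035}{162} \approx 10704.0$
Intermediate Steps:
$M{\left(k,H \right)} = 2 H$
$Y{\left(u,Z \right)} = - \frac{18}{u} - \frac{9 u}{Z}$ ($Y{\left(u,Z \right)} = - 9 \left(\frac{u}{Z} + \frac{2}{u}\right) = - 9 \left(\frac{2}{u} + \frac{u}{Z}\right) = - \frac{18}{u} - \frac{9 u}{Z}$)
$j{\left(R \right)} = 5 + \frac{139 + R}{2 R}$ ($j{\left(R \right)} = 5 + \frac{R + 139}{R + R} = 5 + \frac{139 + R}{2 R}$)
$10718 - j{\left(Y{\left(-5,M{\left(1,5 \right)} \right)} \right)} = 10718 - \frac{139 + 11 \left(- \frac{18}{-5} - - \frac{45}{2 \cdot 5}\right)}{2 \left(- \frac{18}{-5} - - \frac{45}{2 \cdot 5}\right)} = 10718 - \frac{139 + 11 \left(\left(-18\right) \left(- \frac{1}{5}\right) - - \frac{45}{10}\right)}{2 \left(\left(-18\right) \left(- \frac{1}{5}\right) - - \frac{45}{10}\right)} = 10718 - \frac{139 + 11 \left(\frac{18}{5} - \left(-45\right) \frac{1}{10}\right)}{2 \left(\frac{18}{5} - \left(-45\right) \frac{1}{10}\right)} = 10718 - \frac{139 + 11 \left(\frac{18}{5} + \frac{9}{2}\right)}{2 \left(\frac{18}{5} + \frac{9}{2}\right)} = 10718 - \frac{139 + 11 \cdot \frac{81}{10}}{2 \cdot \frac{81}{10}} = 10718 - \frac{1}{2} \cdot \frac{10}{81} \left(139 + \frac{891}{10}\right) = 10718 - \frac{1}{2} \cdot \frac{10}{81} \cdot \frac{2281}{10} = 10718 - \frac{2281}{162} = \frac{1734035}{162}$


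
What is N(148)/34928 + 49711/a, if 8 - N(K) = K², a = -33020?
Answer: -153706983/72082660 ≈ -2.1324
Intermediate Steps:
N(K) = 8 - K²
N(148)/34928 + 49711/a = (8 - 1*148²)/34928 + 49711/(-33020) = (8 - 1*21904)*(1/34928) + 49711*(-1/33020) = (8 - 21904)*(1/34928) - 49711/33020 = -21896*1/34928 - 49711/33020 = -2737/4366 - 49711/33020 = -153706983/72082660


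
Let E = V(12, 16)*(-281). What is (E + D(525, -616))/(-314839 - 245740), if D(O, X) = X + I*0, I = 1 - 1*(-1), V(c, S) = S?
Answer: 5112/560579 ≈ 0.0091191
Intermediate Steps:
I = 2 (I = 1 + 1 = 2)
D(O, X) = X (D(O, X) = X + 2*0 = X + 0 = X)
E = -4496 (E = 16*(-281) = -4496)
(E + D(525, -616))/(-314839 - 245740) = (-4496 - 616)/(-314839 - 245740) = -5112/(-560579) = -5112*(-1/560579) = 5112/560579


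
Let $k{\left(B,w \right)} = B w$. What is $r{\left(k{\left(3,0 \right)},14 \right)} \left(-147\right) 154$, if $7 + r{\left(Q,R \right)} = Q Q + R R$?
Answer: $-4278582$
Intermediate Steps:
$r{\left(Q,R \right)} = -7 + Q^{2} + R^{2}$ ($r{\left(Q,R \right)} = -7 + \left(Q Q + R R\right) = -7 + \left(Q^{2} + R^{2}\right) = -7 + Q^{2} + R^{2}$)
$r{\left(k{\left(3,0 \right)},14 \right)} \left(-147\right) 154 = \left(-7 + \left(3 \cdot 0\right)^{2} + 14^{2}\right) \left(-147\right) 154 = \left(-7 + 0^{2} + 196\right) \left(-147\right) 154 = \left(-7 + 0 + 196\right) \left(-147\right) 154 = 189 \left(-147\right) 154 = \left(-27783\right) 154 = -4278582$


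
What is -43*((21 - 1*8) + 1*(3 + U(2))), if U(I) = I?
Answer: -774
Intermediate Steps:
-43*((21 - 1*8) + 1*(3 + U(2))) = -43*((21 - 1*8) + 1*(3 + 2)) = -43*((21 - 8) + 1*5) = -43*(13 + 5) = -43*18 = -774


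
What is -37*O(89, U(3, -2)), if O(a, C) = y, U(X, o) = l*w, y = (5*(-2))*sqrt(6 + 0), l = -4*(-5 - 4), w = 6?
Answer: 370*sqrt(6) ≈ 906.31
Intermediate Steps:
l = 36 (l = -4*(-9) = 36)
y = -10*sqrt(6) ≈ -24.495
U(X, o) = 216 (U(X, o) = 36*6 = 216)
O(a, C) = -10*sqrt(6)
-37*O(89, U(3, -2)) = -(-370)*sqrt(6) = 370*sqrt(6)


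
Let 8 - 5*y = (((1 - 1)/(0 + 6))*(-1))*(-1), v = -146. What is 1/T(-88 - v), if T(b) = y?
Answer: 5/8 ≈ 0.62500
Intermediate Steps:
y = 8/5 (y = 8/5 - ((1 - 1)/(0 + 6))*(-1)*(-1)/5 = 8/5 - (0/6)*(-1)*(-1)/5 = 8/5 - (0*(⅙))*(-1)*(-1)/5 = 8/5 - 0*(-1)*(-1)/5 = 8/5 - 0*(-1) = 8/5 - ⅕*0 = 8/5 + 0 = 8/5 ≈ 1.6000)
T(b) = 8/5
1/T(-88 - v) = 1/(8/5) = 5/8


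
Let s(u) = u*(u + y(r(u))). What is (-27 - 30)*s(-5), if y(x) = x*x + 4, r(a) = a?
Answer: 6840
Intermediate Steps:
y(x) = 4 + x² (y(x) = x² + 4 = 4 + x²)
s(u) = u*(4 + u + u²) (s(u) = u*(u + (4 + u²)) = u*(4 + u + u²))
(-27 - 30)*s(-5) = (-27 - 30)*(-5*(4 - 5 + (-5)²)) = -(-285)*(4 - 5 + 25) = -(-285)*24 = -57*(-120) = 6840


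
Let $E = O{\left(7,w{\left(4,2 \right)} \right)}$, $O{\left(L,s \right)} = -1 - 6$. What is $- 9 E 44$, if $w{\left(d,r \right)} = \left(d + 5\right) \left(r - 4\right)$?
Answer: $2772$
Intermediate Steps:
$w{\left(d,r \right)} = \left(-4 + r\right) \left(5 + d\right)$ ($w{\left(d,r \right)} = \left(5 + d\right) \left(-4 + r\right) = \left(-4 + r\right) \left(5 + d\right)$)
$O{\left(L,s \right)} = -7$ ($O{\left(L,s \right)} = -1 - 6 = -7$)
$E = -7$
$- 9 E 44 = \left(-9\right) \left(-7\right) 44 = 63 \cdot 44 = 2772$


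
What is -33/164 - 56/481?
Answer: -25057/78884 ≈ -0.31764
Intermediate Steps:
-33/164 - 56/481 = -25057/78884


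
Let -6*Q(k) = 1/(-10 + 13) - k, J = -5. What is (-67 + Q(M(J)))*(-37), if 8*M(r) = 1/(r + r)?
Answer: 3572831/1440 ≈ 2481.1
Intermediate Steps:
M(r) = 1/(16*r) (M(r) = 1/(8*(r + r)) = 1/(8*((2*r))) = (1/(2*r))/8 = 1/(16*r))
Q(k) = -1/18 + k/6 (Q(k) = -(1/(-10 + 13) - k)/6 = -(1/3 - k)/6 = -(⅓ - k)/6 = -1/18 + k/6)
(-67 + Q(M(J)))*(-37) = (-67 + (-1/18 + ((1/16)/(-5))/6))*(-37) = (-67 + (-1/18 + ((1/16)*(-⅕))/6))*(-37) = (-67 + (-1/18 + (⅙)*(-1/80)))*(-37) = (-67 + (-1/18 - 1/480))*(-37) = (-67 - 83/1440)*(-37) = -96563/1440*(-37) = 3572831/1440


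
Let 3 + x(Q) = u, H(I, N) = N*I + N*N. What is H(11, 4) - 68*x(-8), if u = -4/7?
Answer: 2120/7 ≈ 302.86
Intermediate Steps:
u = -4/7 (u = -4*1/7 = -4/7 ≈ -0.57143)
H(I, N) = N**2 + I*N (H(I, N) = I*N + N**2 = N**2 + I*N)
x(Q) = -25/7 (x(Q) = -3 - 4/7 = -25/7)
H(11, 4) - 68*x(-8) = 4*(11 + 4) - 68*(-25/7) = 4*15 + 1700/7 = 60 + 1700/7 = 2120/7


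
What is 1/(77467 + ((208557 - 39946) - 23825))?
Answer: 1/222253 ≈ 4.4994e-6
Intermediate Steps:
1/(77467 + ((208557 - 39946) - 23825)) = 1/(77467 + (168611 - 23825)) = 1/(77467 + 144786) = 1/222253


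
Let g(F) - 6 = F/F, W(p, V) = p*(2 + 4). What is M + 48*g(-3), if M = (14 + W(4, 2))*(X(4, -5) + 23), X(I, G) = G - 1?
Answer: 982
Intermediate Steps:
W(p, V) = 6*p (W(p, V) = p*6 = 6*p)
X(I, G) = -1 + G
g(F) = 7 (g(F) = 6 + F/F = 6 + 1 = 7)
M = 646 (M = (14 + 6*4)*((-1 - 5) + 23) = (14 + 24)*(-6 + 23) = 38*17 = 646)
M + 48*g(-3) = 646 + 48*7 = 646 + 336 = 982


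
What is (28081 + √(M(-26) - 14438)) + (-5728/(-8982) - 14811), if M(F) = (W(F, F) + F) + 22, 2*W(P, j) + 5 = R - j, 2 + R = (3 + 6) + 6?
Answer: 59598434/4491 + 5*I*√577 ≈ 13271.0 + 120.1*I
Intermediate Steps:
R = 13 (R = -2 + ((3 + 6) + 6) = -2 + (9 + 6) = -2 + 15 = 13)
W(P, j) = 4 - j/2 (W(P, j) = -5/2 + (13 - j)/2 = -5/2 + (13/2 - j/2) = 4 - j/2)
M(F) = 26 + F/2 (M(F) = ((4 - F/2) + F) + 22 = (4 + F/2) + 22 = 26 + F/2)
(28081 + √(M(-26) - 14438)) + (-5728/(-8982) - 14811) = (28081 + √((26 + (½)*(-26)) - 14438)) + (-5728/(-8982) - 14811) = (28081 + √((26 - 13) - 14438)) + (-5728*(-1/8982) - 14811) = (28081 + √(13 - 14438)) + (2864/4491 - 14811) = (28081 + √(-14425)) - 66513337/4491 = (28081 + 5*I*√577) - 66513337/4491 = 59598434/4491 + 5*I*√577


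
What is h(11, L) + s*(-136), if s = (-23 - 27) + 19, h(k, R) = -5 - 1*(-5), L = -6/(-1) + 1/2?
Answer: 4216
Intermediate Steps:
L = 13/2 (L = -6*(-1) + 1*(1/2) = 6 + 1/2 = 13/2 ≈ 6.5000)
h(k, R) = 0 (h(k, R) = -5 + 5 = 0)
s = -31 (s = -50 + 19 = -31)
h(11, L) + s*(-136) = 0 - 31*(-136) = 0 + 4216 = 4216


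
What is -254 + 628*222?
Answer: 139162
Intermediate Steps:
-254 + 628*222 = -254 + 139416 = 139162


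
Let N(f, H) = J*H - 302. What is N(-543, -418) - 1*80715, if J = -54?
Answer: -58445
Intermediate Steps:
N(f, H) = -302 - 54*H (N(f, H) = -54*H - 302 = -302 - 54*H)
N(-543, -418) - 1*80715 = (-302 - 54*(-418)) - 1*80715 = (-302 + 22572) - 80715 = 22270 - 80715 = -58445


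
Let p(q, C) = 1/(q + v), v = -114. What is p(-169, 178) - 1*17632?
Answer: -4989857/283 ≈ -17632.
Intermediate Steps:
p(q, C) = 1/(-114 + q) (p(q, C) = 1/(q - 114) = 1/(-114 + q))
p(-169, 178) - 1*17632 = 1/(-114 - 169) - 1*17632 = 1/(-283) - 17632 = -1/283 - 17632 = -4989857/283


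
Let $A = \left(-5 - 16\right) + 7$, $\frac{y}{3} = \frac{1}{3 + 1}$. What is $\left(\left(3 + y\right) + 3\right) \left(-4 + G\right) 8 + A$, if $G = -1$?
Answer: $-284$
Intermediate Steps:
$y = \frac{3}{4}$ ($y = \frac{3}{3 + 1} = \frac{3}{4} \approx 0.75$)
$A = -14$ ($A = -21 + 7 = -14$)
$\left(\left(3 + y\right) + 3\right) \left(-4 + G\right) 8 + A = \left(\left(3 + \frac{3}{4}\right) + 3\right) \left(-4 - 1\right) 8 - 14 = \left(\frac{15}{4} + 3\right) \left(-5\right) 8 - 14 = \frac{27}{4} \left(-5\right) 8 - 14 = \left(- \frac{135}{4}\right) 8 - 14 = -270 - 14 = -284$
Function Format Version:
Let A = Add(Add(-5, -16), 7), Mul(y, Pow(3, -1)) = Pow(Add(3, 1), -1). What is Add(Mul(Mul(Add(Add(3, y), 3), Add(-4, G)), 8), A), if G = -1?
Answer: -284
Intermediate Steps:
y = Rational(3, 4) (y = Mul(3, Pow(Add(3, 1), -1)) = Mul(3, Pow(4, -1)) = Mul(3, Rational(1, 4)) = Rational(3, 4) ≈ 0.75000)
A = -14 (A = Add(-21, 7) = -14)
Add(Mul(Mul(Add(Add(3, y), 3), Add(-4, G)), 8), A) = Add(Mul(Mul(Add(Add(3, Rational(3, 4)), 3), Add(-4, -1)), 8), -14) = Add(Mul(Mul(Add(Rational(15, 4), 3), -5), 8), -14) = Add(Mul(Mul(Rational(27, 4), -5), 8), -14) = Add(Mul(Rational(-135, 4), 8), -14) = Add(-270, -14) = -284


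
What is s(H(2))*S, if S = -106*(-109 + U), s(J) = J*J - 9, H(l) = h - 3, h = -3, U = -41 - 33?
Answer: 523746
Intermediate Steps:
U = -74
H(l) = -6 (H(l) = -3 - 3 = -6)
s(J) = -9 + J**2 (s(J) = J**2 - 9 = -9 + J**2)
S = 19398 (S = -106*(-109 - 74) = -106*(-183) = 19398)
s(H(2))*S = (-9 + (-6)**2)*19398 = (-9 + 36)*19398 = 27*19398 = 523746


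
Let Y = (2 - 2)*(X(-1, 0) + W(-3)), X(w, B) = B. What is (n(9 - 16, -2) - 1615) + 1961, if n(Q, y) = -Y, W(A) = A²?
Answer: 346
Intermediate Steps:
Y = 0 (Y = (2 - 2)*(0 + (-3)²) = 0*(0 + 9) = 0*9 = 0)
n(Q, y) = 0 (n(Q, y) = -1*0 = 0)
(n(9 - 16, -2) - 1615) + 1961 = (0 - 1615) + 1961 = -1615 + 1961 = 346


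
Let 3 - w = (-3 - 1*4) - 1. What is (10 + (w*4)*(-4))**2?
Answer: 27556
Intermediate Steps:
w = 11 (w = 3 - ((-3 - 1*4) - 1) = 3 - ((-3 - 4) - 1) = 3 - (-7 - 1) = 3 - 1*(-8) = 3 + 8 = 11)
(10 + (w*4)*(-4))**2 = (10 + (11*4)*(-4))**2 = (10 + 44*(-4))**2 = (10 - 176)**2 = (-166)**2 = 27556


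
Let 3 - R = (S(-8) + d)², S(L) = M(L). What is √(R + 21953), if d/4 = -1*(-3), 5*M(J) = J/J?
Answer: √545179/5 ≈ 147.67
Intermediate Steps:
M(J) = ⅕ (M(J) = (J/J)/5 = (⅕)*1 = ⅕)
S(L) = ⅕
d = 12 (d = 4*(-1*(-3)) = 4*3 = 12)
R = -3646/25 (R = 3 - (⅕ + 12)² = 3 - (61/5)² = 3 - 1*3721/25 = 3 - 3721/25 = -3646/25 ≈ -145.84)
√(R + 21953) = √(-3646/25 + 21953) = √(545179/25) = √545179/5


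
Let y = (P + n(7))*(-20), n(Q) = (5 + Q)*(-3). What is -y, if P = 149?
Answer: 2260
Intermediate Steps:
n(Q) = -15 - 3*Q
y = -2260 (y = (149 + (-15 - 3*7))*(-20) = (149 + (-15 - 21))*(-20) = (149 - 36)*(-20) = 113*(-20) = -2260)
-y = -1*(-2260) = 2260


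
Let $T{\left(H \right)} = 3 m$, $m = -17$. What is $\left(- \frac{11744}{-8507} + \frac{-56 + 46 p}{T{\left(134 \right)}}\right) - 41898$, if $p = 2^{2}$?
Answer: $- \frac{18178230538}{433857} \approx -41899.0$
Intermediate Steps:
$p = 4$
$T{\left(H \right)} = -51$ ($T{\left(H \right)} = 3 \left(-17\right) = -51$)
$\left(- \frac{11744}{-8507} + \frac{-56 + 46 p}{T{\left(134 \right)}}\right) - 41898 = \left(- \frac{11744}{-8507} + \frac{-56 + 46 \cdot 4}{-51}\right) - 41898 = \left(\left(-11744\right) \left(- \frac{1}{8507}\right) + \left(-56 + 184\right) \left(- \frac{1}{51}\right)\right) - 41898 = \left(\frac{11744}{8507} + 128 \left(- \frac{1}{51}\right)\right) - 41898 = \left(\frac{11744}{8507} - \frac{128}{51}\right) - 41898 = - \frac{489952}{433857} - 41898 = - \frac{18178230538}{433857}$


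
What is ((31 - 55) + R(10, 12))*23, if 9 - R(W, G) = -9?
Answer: -138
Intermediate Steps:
R(W, G) = 18 (R(W, G) = 9 - 1*(-9) = 9 + 9 = 18)
((31 - 55) + R(10, 12))*23 = ((31 - 55) + 18)*23 = (-24 + 18)*23 = -6*23 = -138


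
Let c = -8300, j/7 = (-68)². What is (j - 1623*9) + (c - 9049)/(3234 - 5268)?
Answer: 12047741/678 ≈ 17770.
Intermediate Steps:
j = 32368 (j = 7*(-68)² = 7*4624 = 32368)
(j - 1623*9) + (c - 9049)/(3234 - 5268) = (32368 - 1623*9) + (-8300 - 9049)/(3234 - 5268) = (32368 - 14607) - 17349/(-2034) = 17761 - 17349*(-1/2034) = 17761 + 5783/678 = 12047741/678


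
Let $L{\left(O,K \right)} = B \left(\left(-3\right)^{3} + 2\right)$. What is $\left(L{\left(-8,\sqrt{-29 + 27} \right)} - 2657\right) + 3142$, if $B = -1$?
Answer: $510$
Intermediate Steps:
$L{\left(O,K \right)} = 25$ ($L{\left(O,K \right)} = - (\left(-3\right)^{3} + 2) = - (-27 + 2) = \left(-1\right) \left(-25\right) = 25$)
$\left(L{\left(-8,\sqrt{-29 + 27} \right)} - 2657\right) + 3142 = \left(25 - 2657\right) + 3142 = -2632 + 3142 = 510$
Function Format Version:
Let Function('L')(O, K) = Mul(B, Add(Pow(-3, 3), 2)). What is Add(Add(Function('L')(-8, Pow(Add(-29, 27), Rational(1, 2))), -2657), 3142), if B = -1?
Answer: 510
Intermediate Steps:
Function('L')(O, K) = 25 (Function('L')(O, K) = Mul(-1, Add(Pow(-3, 3), 2)) = Mul(-1, Add(-27, 2)) = Mul(-1, -25) = 25)
Add(Add(Function('L')(-8, Pow(Add(-29, 27), Rational(1, 2))), -2657), 3142) = Add(Add(25, -2657), 3142) = Add(-2632, 3142) = 510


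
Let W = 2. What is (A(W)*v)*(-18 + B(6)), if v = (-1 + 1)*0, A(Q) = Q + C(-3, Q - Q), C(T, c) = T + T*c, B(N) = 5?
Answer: 0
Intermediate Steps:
A(Q) = -3 + Q (A(Q) = Q - 3*(1 + (Q - Q)) = Q - 3*(1 + 0) = Q - 3*1 = Q - 3 = -3 + Q)
v = 0 (v = 0*0 = 0)
(A(W)*v)*(-18 + B(6)) = ((-3 + 2)*0)*(-18 + 5) = -1*0*(-13) = 0*(-13) = 0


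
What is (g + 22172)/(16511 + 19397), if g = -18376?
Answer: 949/8977 ≈ 0.10571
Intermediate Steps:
(g + 22172)/(16511 + 19397) = (-18376 + 22172)/(16511 + 19397) = 3796/35908 = 3796*(1/35908) = 949/8977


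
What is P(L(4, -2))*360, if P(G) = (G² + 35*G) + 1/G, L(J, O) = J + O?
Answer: 26820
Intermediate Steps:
P(G) = 1/G + G² + 35*G
P(L(4, -2))*360 = ((1 + (4 - 2)²*(35 + (4 - 2)))/(4 - 2))*360 = ((1 + 2²*(35 + 2))/2)*360 = ((1 + 4*37)/2)*360 = ((1 + 148)/2)*360 = ((½)*149)*360 = (149/2)*360 = 26820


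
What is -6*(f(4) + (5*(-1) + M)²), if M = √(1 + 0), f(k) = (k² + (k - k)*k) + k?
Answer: -216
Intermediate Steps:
f(k) = k + k² (f(k) = (k² + 0*k) + k = (k² + 0) + k = k² + k = k + k²)
M = 1 (M = √1 = 1)
-6*(f(4) + (5*(-1) + M)²) = -6*(4*(1 + 4) + (5*(-1) + 1)²) = -6*(4*5 + (-5 + 1)²) = -6*(20 + (-4)²) = -6*(20 + 16) = -6*36 = -216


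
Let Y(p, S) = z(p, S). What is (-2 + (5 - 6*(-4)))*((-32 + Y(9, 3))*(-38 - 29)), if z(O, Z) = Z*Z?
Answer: 41607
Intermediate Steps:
z(O, Z) = Z**2
Y(p, S) = S**2
(-2 + (5 - 6*(-4)))*((-32 + Y(9, 3))*(-38 - 29)) = (-2 + (5 - 6*(-4)))*((-32 + 3**2)*(-38 - 29)) = (-2 + (5 + 24))*((-32 + 9)*(-67)) = (-2 + 29)*(-23*(-67)) = 27*1541 = 41607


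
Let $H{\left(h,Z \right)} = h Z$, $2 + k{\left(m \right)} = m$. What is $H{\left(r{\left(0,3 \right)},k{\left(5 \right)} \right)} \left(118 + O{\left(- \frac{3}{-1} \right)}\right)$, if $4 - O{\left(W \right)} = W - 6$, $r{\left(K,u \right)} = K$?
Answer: $0$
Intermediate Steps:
$k{\left(m \right)} = -2 + m$
$O{\left(W \right)} = 10 - W$ ($O{\left(W \right)} = 4 - \left(W - 6\right) = 4 - \left(-6 + W\right) = 10 - W$)
$H{\left(h,Z \right)} = Z h$
$H{\left(r{\left(0,3 \right)},k{\left(5 \right)} \right)} \left(118 + O{\left(- \frac{3}{-1} \right)}\right) = \left(-2 + 5\right) 0 \left(118 + \left(10 - - \frac{3}{-1}\right)\right) = 3 \cdot 0 \left(118 + \left(10 - \left(-3\right) \left(-1\right)\right)\right) = 0 \left(118 + \left(10 - 3\right)\right) = 0 \left(118 + 7\right) = 0 \cdot 125 = 0$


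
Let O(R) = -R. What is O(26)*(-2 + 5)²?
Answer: -234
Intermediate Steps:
O(26)*(-2 + 5)² = (-1*26)*(-2 + 5)² = -26*3² = -26*9 = -234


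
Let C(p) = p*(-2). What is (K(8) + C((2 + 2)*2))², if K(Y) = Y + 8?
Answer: 0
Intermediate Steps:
K(Y) = 8 + Y
C(p) = -2*p
(K(8) + C((2 + 2)*2))² = ((8 + 8) - 2*(2 + 2)*2)² = (16 - 8*2)² = (16 - 2*8)² = (16 - 16)² = 0² = 0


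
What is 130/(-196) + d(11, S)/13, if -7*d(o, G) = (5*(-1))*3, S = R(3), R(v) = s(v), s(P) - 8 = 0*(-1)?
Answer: -635/1274 ≈ -0.49843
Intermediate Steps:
s(P) = 8 (s(P) = 8 + 0*(-1) = 8 + 0 = 8)
R(v) = 8
S = 8
d(o, G) = 15/7 (d(o, G) = -5*(-1)*3/7 = -(-5)*3/7 = -⅐*(-15) = 15/7)
130/(-196) + d(11, S)/13 = 130/(-196) + (15/7)/13 = 130*(-1/196) + (15/7)*(1/13) = -65/98 + 15/91 = -635/1274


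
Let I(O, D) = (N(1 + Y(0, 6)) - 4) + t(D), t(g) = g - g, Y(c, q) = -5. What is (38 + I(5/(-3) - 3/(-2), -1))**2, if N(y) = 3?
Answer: 1369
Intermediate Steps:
t(g) = 0
I(O, D) = -1 (I(O, D) = (3 - 4) + 0 = -1 + 0 = -1)
(38 + I(5/(-3) - 3/(-2), -1))**2 = (38 - 1)**2 = 37**2 = 1369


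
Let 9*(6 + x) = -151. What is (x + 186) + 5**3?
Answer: 2594/9 ≈ 288.22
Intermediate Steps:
x = -205/9 (x = -6 + (1/9)*(-151) = -6 - 151/9 = -205/9 ≈ -22.778)
(x + 186) + 5**3 = (-205/9 + 186) + 5**3 = 1469/9 + 125 = 2594/9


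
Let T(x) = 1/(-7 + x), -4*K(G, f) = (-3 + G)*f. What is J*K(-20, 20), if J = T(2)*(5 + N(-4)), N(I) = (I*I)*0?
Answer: -115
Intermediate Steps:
N(I) = 0 (N(I) = I**2*0 = 0)
K(G, f) = -f*(-3 + G)/4 (K(G, f) = -(-3 + G)*f/4 = -f*(-3 + G)/4)
J = -1 (J = (5 + 0)/(-7 + 2) = 5/(-5) = -1/5*5 = -1)
J*K(-20, 20) = -20*(3 - 1*(-20))/4 = -20*(3 + 20)/4 = -20*23/4 = -1*115 = -115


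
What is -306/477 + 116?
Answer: 6114/53 ≈ 115.36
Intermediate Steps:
-306/477 + 116 = -306*1/477 + 116 = -34/53 + 116 = 6114/53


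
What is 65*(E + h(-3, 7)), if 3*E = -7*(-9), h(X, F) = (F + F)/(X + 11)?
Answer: 5915/4 ≈ 1478.8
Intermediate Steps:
h(X, F) = 2*F/(11 + X) (h(X, F) = (2*F)/(11 + X) = 2*F/(11 + X))
E = 21 (E = (-7*(-9))/3 = (⅓)*63 = 21)
65*(E + h(-3, 7)) = 65*(21 + 2*7/(11 - 3)) = 65*(21 + 2*7/8) = 65*(21 + 2*7*(⅛)) = 65*(21 + 7/4) = 65*(91/4) = 5915/4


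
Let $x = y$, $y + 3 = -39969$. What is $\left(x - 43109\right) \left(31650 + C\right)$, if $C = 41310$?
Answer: $-6061589760$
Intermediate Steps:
$y = -39972$ ($y = -3 - 39969 = -39972$)
$x = -39972$
$\left(x - 43109\right) \left(31650 + C\right) = \left(-39972 - 43109\right) \left(31650 + 41310\right) = \left(-83081\right) 72960 = -6061589760$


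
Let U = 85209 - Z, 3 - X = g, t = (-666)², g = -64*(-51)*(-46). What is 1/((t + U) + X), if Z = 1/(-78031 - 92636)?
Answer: 170667/115867874305 ≈ 1.4729e-6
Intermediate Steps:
Z = -1/170667 (Z = 1/(-170667) = -1/170667 ≈ -5.8594e-6)
g = -150144 (g = 3264*(-46) = -150144)
t = 443556
X = 150147 (X = 3 - 1*(-150144) = 3 + 150144 = 150147)
U = 14542364404/170667 (U = 85209 - 1*(-1/170667) = 85209 + 1/170667 = 14542364404/170667 ≈ 85209.)
1/((t + U) + X) = 1/((443556 + 14542364404/170667) + 150147) = 1/(90242736256/170667 + 150147) = 1/(115867874305/170667) = 170667/115867874305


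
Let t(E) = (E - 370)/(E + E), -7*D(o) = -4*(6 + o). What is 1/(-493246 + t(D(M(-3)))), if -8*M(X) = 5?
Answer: -86/42424293 ≈ -2.0271e-6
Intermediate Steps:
M(X) = -5/8 (M(X) = -⅛*5 = -5/8)
D(o) = 24/7 + 4*o/7 (D(o) = -(-4)*(6 + o)/7 = -(-24 - 4*o)/7 = 24/7 + 4*o/7)
t(E) = (-370 + E)/(2*E) (t(E) = (-370 + E)/((2*E)) = (-370 + E)*(1/(2*E)) = (-370 + E)/(2*E))
1/(-493246 + t(D(M(-3)))) = 1/(-493246 + (-370 + (24/7 + (4/7)*(-5/8)))/(2*(24/7 + (4/7)*(-5/8)))) = 1/(-493246 + (-370 + (24/7 - 5/14))/(2*(24/7 - 5/14))) = 1/(-493246 + (-370 + 43/14)/(2*(43/14))) = 1/(-493246 + (½)*(14/43)*(-5137/14)) = 1/(-493246 - 5137/86) = 1/(-42424293/86) = -86/42424293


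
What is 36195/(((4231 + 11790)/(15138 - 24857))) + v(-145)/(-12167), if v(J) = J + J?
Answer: -4280092941145/194927507 ≈ -21957.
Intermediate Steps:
v(J) = 2*J
36195/(((4231 + 11790)/(15138 - 24857))) + v(-145)/(-12167) = 36195/(((4231 + 11790)/(15138 - 24857))) + (2*(-145))/(-12167) = 36195/((16021/(-9719))) - 290*(-1/12167) = 36195/((16021*(-1/9719))) + 290/12167 = 36195/(-16021/9719) + 290/12167 = 36195*(-9719/16021) + 290/12167 = -351779205/16021 + 290/12167 = -4280092941145/194927507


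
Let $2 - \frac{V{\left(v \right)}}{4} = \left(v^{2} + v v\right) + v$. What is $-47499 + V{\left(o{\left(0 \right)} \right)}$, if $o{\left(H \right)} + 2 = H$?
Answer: $-47515$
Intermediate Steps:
$o{\left(H \right)} = -2 + H$
$V{\left(v \right)} = 8 - 8 v^{2} - 4 v$ ($V{\left(v \right)} = 8 - 4 \left(\left(v^{2} + v v\right) + v\right) = 8 - 4 \left(\left(v^{2} + v^{2}\right) + v\right) = 8 - 4 \left(2 v^{2} + v\right) = 8 - 4 \left(v + 2 v^{2}\right) = 8 - \left(4 v + 8 v^{2}\right) = 8 - 8 v^{2} - 4 v$)
$-47499 + V{\left(o{\left(0 \right)} \right)} = -47499 - \left(-8 + 4 \left(-2 + 0\right) + 8 \left(-2 + 0\right)^{2}\right) = -47499 - \left(-16 + 32\right) = -47499 + \left(8 - 32 + 8\right) = -47499 - 16 = -47515$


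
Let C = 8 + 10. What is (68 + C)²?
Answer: 7396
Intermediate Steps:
C = 18
(68 + C)² = (68 + 18)² = 86² = 7396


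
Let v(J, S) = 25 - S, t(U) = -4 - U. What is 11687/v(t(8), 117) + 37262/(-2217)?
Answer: -29338183/203964 ≈ -143.84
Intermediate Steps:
11687/v(t(8), 117) + 37262/(-2217) = 11687/(25 - 1*117) + 37262/(-2217) = 11687/(25 - 117) + 37262*(-1/2217) = 11687/(-92) - 37262/2217 = 11687*(-1/92) - 37262/2217 = -11687/92 - 37262/2217 = -29338183/203964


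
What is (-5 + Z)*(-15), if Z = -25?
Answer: 450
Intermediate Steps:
(-5 + Z)*(-15) = (-5 - 25)*(-15) = -30*(-15) = 450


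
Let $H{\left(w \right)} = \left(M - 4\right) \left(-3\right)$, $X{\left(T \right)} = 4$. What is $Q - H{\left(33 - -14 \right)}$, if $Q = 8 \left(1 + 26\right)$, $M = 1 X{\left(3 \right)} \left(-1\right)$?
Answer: $192$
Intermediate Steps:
$M = -4$ ($M = 1 \cdot 4 \left(-1\right) = 4 \left(-1\right) = -4$)
$Q = 216$ ($Q = 8 \cdot 27 = 216$)
$H{\left(w \right)} = 24$ ($H{\left(w \right)} = \left(-4 - 4\right) \left(-3\right) = \left(-8\right) \left(-3\right) = 24$)
$Q - H{\left(33 - -14 \right)} = 216 - 24 = 192$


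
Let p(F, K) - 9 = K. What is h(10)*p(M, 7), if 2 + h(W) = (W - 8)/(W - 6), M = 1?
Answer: -24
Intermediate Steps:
p(F, K) = 9 + K
h(W) = -2 + (-8 + W)/(-6 + W) (h(W) = -2 + (W - 8)/(W - 6) = -2 + (-8 + W)/(-6 + W))
h(10)*p(M, 7) = ((4 - 1*10)/(-6 + 10))*(9 + 7) = ((4 - 10)/4)*16 = ((¼)*(-6))*16 = -3/2*16 = -24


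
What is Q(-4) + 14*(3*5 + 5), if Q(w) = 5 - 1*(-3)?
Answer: 288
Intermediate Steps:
Q(w) = 8 (Q(w) = 5 + 3 = 8)
Q(-4) + 14*(3*5 + 5) = 8 + 14*(3*5 + 5) = 8 + 14*(15 + 5) = 8 + 14*20 = 8 + 280 = 288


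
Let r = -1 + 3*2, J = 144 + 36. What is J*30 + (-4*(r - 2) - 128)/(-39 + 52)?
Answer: 70060/13 ≈ 5389.2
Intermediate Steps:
J = 180
r = 5 (r = -1 + 6 = 5)
J*30 + (-4*(r - 2) - 128)/(-39 + 52) = 180*30 + (-4*(5 - 2) - 128)/(-39 + 52) = 5400 + (-4*3 - 128)/13 = 5400 + (-12 - 128)*(1/13) = 5400 - 140*1/13 = 5400 - 140/13 = 70060/13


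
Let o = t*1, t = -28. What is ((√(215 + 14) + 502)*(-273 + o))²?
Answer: 22852562033 + 90963404*√229 ≈ 2.4229e+10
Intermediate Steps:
o = -28 (o = -28*1 = -28)
((√(215 + 14) + 502)*(-273 + o))² = ((√(215 + 14) + 502)*(-273 - 28))² = ((√229 + 502)*(-301))² = ((502 + √229)*(-301))² = (-151102 - 301*√229)²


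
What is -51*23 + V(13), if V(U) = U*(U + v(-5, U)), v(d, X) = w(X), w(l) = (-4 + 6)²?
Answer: -952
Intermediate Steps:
w(l) = 4 (w(l) = 2² = 4)
v(d, X) = 4
V(U) = U*(4 + U) (V(U) = U*(U + 4) = U*(4 + U))
-51*23 + V(13) = -51*23 + 13*(4 + 13) = -1173 + 13*17 = -1173 + 221 = -952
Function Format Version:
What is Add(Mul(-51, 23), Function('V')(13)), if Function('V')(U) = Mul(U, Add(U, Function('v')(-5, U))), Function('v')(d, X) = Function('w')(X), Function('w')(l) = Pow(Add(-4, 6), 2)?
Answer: -952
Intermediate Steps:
Function('w')(l) = 4 (Function('w')(l) = Pow(2, 2) = 4)
Function('v')(d, X) = 4
Function('V')(U) = Mul(U, Add(4, U)) (Function('V')(U) = Mul(U, Add(U, 4)) = Mul(U, Add(4, U)))
Add(Mul(-51, 23), Function('V')(13)) = Add(Mul(-51, 23), Mul(13, Add(4, 13))) = Add(-1173, Mul(13, 17)) = Add(-1173, 221) = -952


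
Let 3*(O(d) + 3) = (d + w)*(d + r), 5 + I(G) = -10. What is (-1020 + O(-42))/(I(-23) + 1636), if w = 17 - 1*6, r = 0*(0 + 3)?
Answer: -589/1621 ≈ -0.36336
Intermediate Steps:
I(G) = -15 (I(G) = -5 - 10 = -15)
r = 0 (r = 0*3 = 0)
w = 11 (w = 17 - 6 = 11)
O(d) = -3 + d*(11 + d)/3 (O(d) = -3 + ((d + 11)*(d + 0))/3 = -3 + ((11 + d)*d)/3 = -3 + (d*(11 + d))/3 = -3 + d*(11 + d)/3)
(-1020 + O(-42))/(I(-23) + 1636) = (-1020 + (-3 + (1/3)*(-42)**2 + (11/3)*(-42)))/(-15 + 1636) = (-1020 + (-3 + (1/3)*1764 - 154))/1621 = (-1020 + (-3 + 588 - 154))*(1/1621) = (-1020 + 431)*(1/1621) = -589*1/1621 = -589/1621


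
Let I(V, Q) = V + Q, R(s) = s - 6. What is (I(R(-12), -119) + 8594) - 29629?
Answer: -21172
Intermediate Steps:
R(s) = -6 + s
I(V, Q) = Q + V
(I(R(-12), -119) + 8594) - 29629 = ((-119 + (-6 - 12)) + 8594) - 29629 = ((-119 - 18) + 8594) - 29629 = (-137 + 8594) - 29629 = 8457 - 29629 = -21172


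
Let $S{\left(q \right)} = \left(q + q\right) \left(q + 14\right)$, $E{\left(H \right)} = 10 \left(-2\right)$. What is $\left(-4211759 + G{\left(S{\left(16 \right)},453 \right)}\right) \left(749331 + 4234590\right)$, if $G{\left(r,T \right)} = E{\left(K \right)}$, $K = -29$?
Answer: $-20991173805459$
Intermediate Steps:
$E{\left(H \right)} = -20$
$S{\left(q \right)} = 2 q \left(14 + q\right)$
$G{\left(r,T \right)} = -20$
$\left(-4211759 + G{\left(S{\left(16 \right)},453 \right)}\right) \left(749331 + 4234590\right) = \left(-4211759 - 20\right) \left(749331 + 4234590\right) = \left(-4211779\right) 4983921 = -20991173805459$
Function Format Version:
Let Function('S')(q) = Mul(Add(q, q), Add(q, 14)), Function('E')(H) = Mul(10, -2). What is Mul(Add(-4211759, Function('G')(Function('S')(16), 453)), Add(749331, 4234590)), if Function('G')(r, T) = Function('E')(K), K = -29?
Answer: -20991173805459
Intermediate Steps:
Function('E')(H) = -20
Function('S')(q) = Mul(2, q, Add(14, q)) (Function('S')(q) = Mul(Mul(2, q), Add(14, q)) = Mul(2, q, Add(14, q)))
Function('G')(r, T) = -20
Mul(Add(-4211759, Function('G')(Function('S')(16), 453)), Add(749331, 4234590)) = Mul(Add(-4211759, -20), Add(749331, 4234590)) = Mul(-4211779, 4983921) = -20991173805459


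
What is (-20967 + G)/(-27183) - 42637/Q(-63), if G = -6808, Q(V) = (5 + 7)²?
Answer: -385000657/1304784 ≈ -295.07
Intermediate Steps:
Q(V) = 144 (Q(V) = 12² = 144)
(-20967 + G)/(-27183) - 42637/Q(-63) = (-20967 - 6808)/(-27183) - 42637/144 = -27775*(-1/27183) - 42637*1/144 = 27775/27183 - 42637/144 = -385000657/1304784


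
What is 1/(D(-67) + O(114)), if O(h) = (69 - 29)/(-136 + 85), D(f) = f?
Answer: -51/3457 ≈ -0.014753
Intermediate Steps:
O(h) = -40/51 (O(h) = 40/(-51) = 40*(-1/51) = -40/51)
1/(D(-67) + O(114)) = 1/(-67 - 40/51) = 1/(-3457/51) = -51/3457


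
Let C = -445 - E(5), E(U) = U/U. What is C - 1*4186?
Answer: -4632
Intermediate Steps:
E(U) = 1
C = -446 (C = -445 - 1*1 = -445 - 1 = -446)
C - 1*4186 = -446 - 1*4186 = -446 - 4186 = -4632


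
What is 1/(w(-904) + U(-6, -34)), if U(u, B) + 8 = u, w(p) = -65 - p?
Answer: 1/825 ≈ 0.0012121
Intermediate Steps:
U(u, B) = -8 + u
1/(w(-904) + U(-6, -34)) = 1/((-65 - 1*(-904)) + (-8 - 6)) = 1/((-65 + 904) - 14) = 1/(839 - 14) = 1/825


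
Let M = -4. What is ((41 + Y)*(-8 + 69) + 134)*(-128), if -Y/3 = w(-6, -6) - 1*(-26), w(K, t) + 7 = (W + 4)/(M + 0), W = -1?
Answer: 90208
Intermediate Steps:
w(K, t) = -31/4 (w(K, t) = -7 + (-1 + 4)/(-4 + 0) = -7 + 3/(-4) = -7 + 3*(-1/4) = -7 - 3/4 = -31/4)
Y = -219/4 (Y = -3*(-31/4 - 1*(-26)) = -3*(-31/4 + 26) = -3*73/4 = -219/4 ≈ -54.750)
((41 + Y)*(-8 + 69) + 134)*(-128) = ((41 - 219/4)*(-8 + 69) + 134)*(-128) = (-55/4*61 + 134)*(-128) = (-3355/4 + 134)*(-128) = -2819/4*(-128) = 90208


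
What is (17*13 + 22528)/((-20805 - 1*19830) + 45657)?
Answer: 7583/1674 ≈ 4.5299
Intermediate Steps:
(17*13 + 22528)/((-20805 - 1*19830) + 45657) = (221 + 22528)/((-20805 - 19830) + 45657) = 22749/(-40635 + 45657) = 22749/5022 = 22749*(1/5022) = 7583/1674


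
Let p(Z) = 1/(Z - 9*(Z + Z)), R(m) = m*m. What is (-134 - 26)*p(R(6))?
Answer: 40/153 ≈ 0.26144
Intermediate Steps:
R(m) = m²
p(Z) = -1/(17*Z) (p(Z) = 1/(Z - 18*Z) = 1/(-17*Z) = -1/(17*Z))
(-134 - 26)*p(R(6)) = (-134 - 26)*(-1/(17*(6²))) = -(-160)/(17*36) = -160*(-1/612) = 40/153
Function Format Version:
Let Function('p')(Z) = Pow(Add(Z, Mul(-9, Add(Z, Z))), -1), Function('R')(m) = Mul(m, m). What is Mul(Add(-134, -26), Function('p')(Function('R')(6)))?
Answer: Rational(40, 153) ≈ 0.26144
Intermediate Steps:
Function('R')(m) = Pow(m, 2)
Function('p')(Z) = Mul(Rational(-1, 17), Pow(Z, -1)) (Function('p')(Z) = Pow(Add(Z, Mul(-9, Mul(2, Z))), -1) = Pow(Add(Z, Mul(-18, Z)), -1) = Pow(Mul(-17, Z), -1) = Mul(Rational(-1, 17), Pow(Z, -1)))
Mul(Add(-134, -26), Function('p')(Function('R')(6))) = Mul(Add(-134, -26), Mul(Rational(-1, 17), Pow(Pow(6, 2), -1))) = Mul(-160, Mul(Rational(-1, 17), Pow(36, -1))) = Mul(-160, Mul(Rational(-1, 17), Rational(1, 36))) = Mul(-160, Rational(-1, 612)) = Rational(40, 153)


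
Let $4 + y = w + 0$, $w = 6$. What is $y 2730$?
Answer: $5460$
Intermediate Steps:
$y = 2$ ($y = -4 + \left(6 + 0\right) = -4 + 6 = 2$)
$y 2730 = 2 \cdot 2730 = 5460$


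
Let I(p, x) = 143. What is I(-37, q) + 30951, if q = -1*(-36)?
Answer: 31094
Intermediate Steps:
q = 36
I(-37, q) + 30951 = 143 + 30951 = 31094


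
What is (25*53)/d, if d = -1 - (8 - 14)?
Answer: 265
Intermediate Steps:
d = 5 (d = -1 - 1*(-6) = -1 + 6 = 5)
(25*53)/d = (25*53)/5 = (1/5)*1325 = 265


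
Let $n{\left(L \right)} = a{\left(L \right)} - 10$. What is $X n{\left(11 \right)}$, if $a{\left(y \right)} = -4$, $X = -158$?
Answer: $2212$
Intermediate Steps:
$n{\left(L \right)} = -14$ ($n{\left(L \right)} = -4 - 10 = -14$)
$X n{\left(11 \right)} = \left(-158\right) \left(-14\right) = 2212$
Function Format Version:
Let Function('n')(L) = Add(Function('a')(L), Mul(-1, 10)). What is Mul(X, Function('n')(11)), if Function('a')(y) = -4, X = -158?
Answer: 2212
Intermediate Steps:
Function('n')(L) = -14 (Function('n')(L) = Add(-4, Mul(-1, 10)) = Add(-4, -10) = -14)
Mul(X, Function('n')(11)) = Mul(-158, -14) = 2212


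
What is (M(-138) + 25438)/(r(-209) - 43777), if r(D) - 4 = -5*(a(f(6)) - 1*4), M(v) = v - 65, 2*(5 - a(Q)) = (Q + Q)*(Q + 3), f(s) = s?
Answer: -25235/43508 ≈ -0.58001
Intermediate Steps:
a(Q) = 5 - Q*(3 + Q) (a(Q) = 5 - (Q + Q)*(Q + 3)/2 = 5 - 2*Q*(3 + Q)/2 = 5 - Q*(3 + Q))
M(v) = -65 + v
r(D) = 269 (r(D) = 4 - 5*((5 - 1*6² - 3*6) - 1*4) = 4 - 5*((5 - 1*36 - 18) - 4) = 4 - 5*((5 - 36 - 18) - 4) = 4 - 5*(-49 - 4) = 4 - 5*(-53) = 4 + 265 = 269)
(M(-138) + 25438)/(r(-209) - 43777) = ((-65 - 138) + 25438)/(269 - 43777) = (-203 + 25438)/(-43508) = 25235*(-1/43508) = -25235/43508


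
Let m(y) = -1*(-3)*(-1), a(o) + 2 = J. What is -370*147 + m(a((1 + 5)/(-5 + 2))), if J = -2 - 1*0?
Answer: -54393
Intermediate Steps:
J = -2 (J = -2 + 0 = -2)
a(o) = -4 (a(o) = -2 - 2 = -4)
m(y) = -3 (m(y) = 3*(-1) = -3)
-370*147 + m(a((1 + 5)/(-5 + 2))) = -370*147 - 3 = -54390 - 3 = -54393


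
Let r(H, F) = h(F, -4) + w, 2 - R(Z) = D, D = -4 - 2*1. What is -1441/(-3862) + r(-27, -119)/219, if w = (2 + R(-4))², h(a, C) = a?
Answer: 242201/845778 ≈ 0.28636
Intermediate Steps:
D = -6 (D = -4 - 2 = -6)
R(Z) = 8 (R(Z) = 2 - 1*(-6) = 2 + 6 = 8)
w = 100 (w = (2 + 8)² = 10² = 100)
r(H, F) = 100 + F (r(H, F) = F + 100 = 100 + F)
-1441/(-3862) + r(-27, -119)/219 = -1441/(-3862) + (100 - 119)/219 = -1441*(-1/3862) - 19*1/219 = 1441/3862 - 19/219 = 242201/845778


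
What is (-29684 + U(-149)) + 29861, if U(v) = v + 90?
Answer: 118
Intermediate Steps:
U(v) = 90 + v
(-29684 + U(-149)) + 29861 = (-29684 + (90 - 149)) + 29861 = (-29684 - 59) + 29861 = -29743 + 29861 = 118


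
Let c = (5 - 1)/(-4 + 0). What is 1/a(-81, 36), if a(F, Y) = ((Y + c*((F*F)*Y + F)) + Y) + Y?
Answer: -1/236007 ≈ -4.2372e-6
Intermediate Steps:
c = -1 (c = 4/(-4) = 4*(-1/4) = -1)
a(F, Y) = -F + 3*Y - Y*F**2 (a(F, Y) = ((Y - ((F*F)*Y + F)) + Y) + Y = ((Y - (F**2*Y + F)) + Y) + Y = ((Y - (Y*F**2 + F)) + Y) + Y = ((Y - (F + Y*F**2)) + Y) + Y = ((Y + (-F - Y*F**2)) + Y) + Y = ((Y - F - Y*F**2) + Y) + Y = (-F + 2*Y - Y*F**2) + Y = -F + 3*Y - Y*F**2)
1/a(-81, 36) = 1/(-1*(-81) + 3*36 - 1*36*(-81)**2) = 1/(81 + 108 - 1*36*6561) = 1/(81 + 108 - 236196) = 1/(-236007) = -1/236007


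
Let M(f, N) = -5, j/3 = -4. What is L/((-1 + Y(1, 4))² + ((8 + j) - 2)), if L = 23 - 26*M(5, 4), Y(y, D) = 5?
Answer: 153/10 ≈ 15.300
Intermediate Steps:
j = -12 (j = 3*(-4) = -12)
L = 153 (L = 23 - 26*(-5) = 23 + 130 = 153)
L/((-1 + Y(1, 4))² + ((8 + j) - 2)) = 153/((-1 + 5)² + ((8 - 12) - 2)) = 153/(4² + (-4 - 2)) = 153/(16 - 6) = 153/10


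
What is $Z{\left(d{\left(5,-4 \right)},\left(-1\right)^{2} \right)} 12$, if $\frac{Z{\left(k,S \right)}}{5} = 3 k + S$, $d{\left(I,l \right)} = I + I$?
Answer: $1860$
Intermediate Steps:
$d{\left(I,l \right)} = 2 I$
$Z{\left(k,S \right)} = 5 S + 15 k$ ($Z{\left(k,S \right)} = 5 \left(3 k + S\right) = 5 \left(S + 3 k\right) = 5 S + 15 k$)
$Z{\left(d{\left(5,-4 \right)},\left(-1\right)^{2} \right)} 12 = \left(5 \left(-1\right)^{2} + 15 \cdot 2 \cdot 5\right) 12 = \left(5 \cdot 1 + 15 \cdot 10\right) 12 = \left(5 + 150\right) 12 = 155 \cdot 12 = 1860$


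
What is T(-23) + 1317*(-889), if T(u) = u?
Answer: -1170836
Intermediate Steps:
T(-23) + 1317*(-889) = -23 + 1317*(-889) = -23 - 1170813 = -1170836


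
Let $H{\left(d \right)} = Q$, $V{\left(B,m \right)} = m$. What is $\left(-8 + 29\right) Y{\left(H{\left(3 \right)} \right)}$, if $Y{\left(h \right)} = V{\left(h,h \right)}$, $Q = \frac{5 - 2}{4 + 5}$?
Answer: $7$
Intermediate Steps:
$Q = \frac{1}{3}$ ($Q = \frac{3}{9} = 3 \cdot \frac{1}{9} = \frac{1}{3} \approx 0.33333$)
$H{\left(d \right)} = \frac{1}{3}$
$Y{\left(h \right)} = h$
$\left(-8 + 29\right) Y{\left(H{\left(3 \right)} \right)} = \left(-8 + 29\right) \frac{1}{3} = 21 \cdot \frac{1}{3} = 7$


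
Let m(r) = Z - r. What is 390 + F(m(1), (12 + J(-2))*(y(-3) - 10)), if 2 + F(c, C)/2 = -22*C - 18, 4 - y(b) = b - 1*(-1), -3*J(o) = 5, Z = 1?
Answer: 6506/3 ≈ 2168.7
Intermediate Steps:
J(o) = -5/3 (J(o) = -1/3*5 = -5/3)
y(b) = 3 - b (y(b) = 4 - (b - 1*(-1)) = 4 - (b + 1) = 4 - (1 + b) = 4 + (-1 - b) = 3 - b)
m(r) = 1 - r
F(c, C) = -40 - 44*C (F(c, C) = -4 + 2*(-22*C - 18) = -4 + 2*(-18 - 22*C) = -4 + (-36 - 44*C) = -40 - 44*C)
390 + F(m(1), (12 + J(-2))*(y(-3) - 10)) = 390 + (-40 - 44*(12 - 5/3)*((3 - 1*(-3)) - 10)) = 390 + (-40 - 1364*((3 + 3) - 10)/3) = 390 + (-40 - 1364*(6 - 10)/3) = 390 + (-40 - 1364*(-4)/3) = 390 + (-40 - 44*(-124/3)) = 390 + (-40 + 5456/3) = 390 + 5336/3 = 6506/3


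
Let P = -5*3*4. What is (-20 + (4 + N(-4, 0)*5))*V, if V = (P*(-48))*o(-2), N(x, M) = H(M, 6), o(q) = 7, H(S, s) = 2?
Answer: -120960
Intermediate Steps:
N(x, M) = 2
P = -60 (P = -15*4 = -60)
V = 20160 (V = -60*(-48)*7 = 2880*7 = 20160)
(-20 + (4 + N(-4, 0)*5))*V = (-20 + (4 + 2*5))*20160 = (-20 + (4 + 10))*20160 = (-20 + 14)*20160 = -6*20160 = -120960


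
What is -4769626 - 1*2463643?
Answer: -7233269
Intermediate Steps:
-4769626 - 1*2463643 = -4769626 - 2463643 = -7233269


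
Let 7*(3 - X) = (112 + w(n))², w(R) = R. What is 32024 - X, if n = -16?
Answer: 233363/7 ≈ 33338.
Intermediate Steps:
X = -9195/7 (X = 3 - (112 - 16)²/7 = 3 - ⅐*96² = 3 - ⅐*9216 = 3 - 9216/7 = -9195/7 ≈ -1313.6)
32024 - X = 32024 - 1*(-9195/7) = 32024 + 9195/7 = 233363/7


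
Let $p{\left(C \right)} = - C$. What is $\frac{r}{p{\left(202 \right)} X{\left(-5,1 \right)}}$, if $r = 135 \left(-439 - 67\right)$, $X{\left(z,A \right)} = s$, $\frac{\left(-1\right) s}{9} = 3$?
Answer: $- \frac{1265}{101} \approx -12.525$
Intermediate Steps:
$s = -27$ ($s = \left(-9\right) 3 = -27$)
$X{\left(z,A \right)} = -27$
$r = -68310$ ($r = 135 \left(-506\right) = -68310$)
$\frac{r}{p{\left(202 \right)} X{\left(-5,1 \right)}} = - \frac{68310}{\left(-1\right) 202 \left(-27\right)} = - \frac{68310}{\left(-202\right) \left(-27\right)} = - \frac{68310}{5454} = \left(-68310\right) \frac{1}{5454} = - \frac{1265}{101}$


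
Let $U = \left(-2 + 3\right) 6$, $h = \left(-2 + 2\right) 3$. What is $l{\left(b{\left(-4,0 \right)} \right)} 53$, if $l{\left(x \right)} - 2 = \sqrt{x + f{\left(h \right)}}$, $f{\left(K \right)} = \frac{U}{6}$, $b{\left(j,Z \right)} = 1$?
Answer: $106 + 53 \sqrt{2} \approx 180.95$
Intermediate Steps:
$h = 0$ ($h = 0 \cdot 3 = 0$)
$U = 6$ ($U = 1 \cdot 6 = 6$)
$f{\left(K \right)} = 1$ ($f{\left(K \right)} = \frac{6}{6} = 6 \cdot \frac{1}{6} = 1$)
$l{\left(x \right)} = 2 + \sqrt{1 + x}$ ($l{\left(x \right)} = 2 + \sqrt{x + 1} = 2 + \sqrt{1 + x}$)
$l{\left(b{\left(-4,0 \right)} \right)} 53 = \left(2 + \sqrt{1 + 1}\right) 53 = \left(2 + \sqrt{2}\right) 53 = 106 + 53 \sqrt{2}$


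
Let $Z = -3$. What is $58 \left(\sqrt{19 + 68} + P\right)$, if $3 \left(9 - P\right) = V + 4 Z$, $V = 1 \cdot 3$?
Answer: $696 + 58 \sqrt{87} \approx 1237.0$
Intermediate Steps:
$V = 3$
$P = 12$ ($P = 9 - \frac{3 + 4 \left(-3\right)}{3} = 9 - \frac{3 - 12}{3} = 9 - -3 = 9 + 3 = 12$)
$58 \left(\sqrt{19 + 68} + P\right) = 58 \left(\sqrt{19 + 68} + 12\right) = 58 \left(\sqrt{87} + 12\right) = 58 \left(12 + \sqrt{87}\right) = 696 + 58 \sqrt{87}$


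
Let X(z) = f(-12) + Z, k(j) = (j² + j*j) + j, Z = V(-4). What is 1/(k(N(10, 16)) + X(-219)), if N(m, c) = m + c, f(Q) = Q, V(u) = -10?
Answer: 1/1356 ≈ 0.00073746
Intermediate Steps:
Z = -10
N(m, c) = c + m
k(j) = j + 2*j² (k(j) = (j² + j²) + j = 2*j² + j = j + 2*j²)
X(z) = -22 (X(z) = -12 - 10 = -22)
1/(k(N(10, 16)) + X(-219)) = 1/((16 + 10)*(1 + 2*(16 + 10)) - 22) = 1/(26*(1 + 2*26) - 22) = 1/(26*(1 + 52) - 22) = 1/(26*53 - 22) = 1/(1378 - 22) = 1/1356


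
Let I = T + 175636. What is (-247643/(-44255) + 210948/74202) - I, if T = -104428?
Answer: -38967632746409/547301585 ≈ -71200.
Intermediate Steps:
I = 71208 (I = -104428 + 175636 = 71208)
(-247643/(-44255) + 210948/74202) - I = (-247643/(-44255) + 210948/74202) - 1*71208 = (-247643*(-1/44255) + 210948*(1/74202)) - 71208 = (247643/44255 + 35158/12367) - 71208 = 4618518271/547301585 - 71208 = -38967632746409/547301585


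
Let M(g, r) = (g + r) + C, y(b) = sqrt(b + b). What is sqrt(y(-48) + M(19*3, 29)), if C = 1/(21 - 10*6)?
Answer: sqrt(130767 + 6084*I*sqrt(6))/39 ≈ 9.2872 + 0.5275*I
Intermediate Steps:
y(b) = sqrt(2)*sqrt(b) (y(b) = sqrt(2*b) = sqrt(2)*sqrt(b))
C = -1/39 (C = 1/(21 - 60) = 1/(-39) = -1/39 ≈ -0.025641)
M(g, r) = -1/39 + g + r (M(g, r) = (g + r) - 1/39 = -1/39 + g + r)
sqrt(y(-48) + M(19*3, 29)) = sqrt(sqrt(2)*sqrt(-48) + (-1/39 + 19*3 + 29)) = sqrt(sqrt(2)*(4*I*sqrt(3)) + (-1/39 + 57 + 29)) = sqrt(4*I*sqrt(6) + 3353/39) = sqrt(3353/39 + 4*I*sqrt(6))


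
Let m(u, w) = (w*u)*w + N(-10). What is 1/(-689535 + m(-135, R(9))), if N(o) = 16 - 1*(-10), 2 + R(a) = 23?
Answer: -1/749044 ≈ -1.3350e-6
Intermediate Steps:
R(a) = 21 (R(a) = -2 + 23 = 21)
N(o) = 26 (N(o) = 16 + 10 = 26)
m(u, w) = 26 + u*w² (m(u, w) = (w*u)*w + 26 = (u*w)*w + 26 = u*w² + 26 = 26 + u*w²)
1/(-689535 + m(-135, R(9))) = 1/(-689535 + (26 - 135*21²)) = 1/(-689535 + (26 - 135*441)) = 1/(-689535 + (26 - 59535)) = 1/(-689535 - 59509) = 1/(-749044) = -1/749044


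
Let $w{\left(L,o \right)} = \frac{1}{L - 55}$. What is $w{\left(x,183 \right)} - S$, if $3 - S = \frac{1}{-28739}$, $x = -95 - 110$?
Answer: $- \frac{22445419}{7472140} \approx -3.0039$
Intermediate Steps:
$x = -205$ ($x = -95 - 110 = -205$)
$w{\left(L,o \right)} = \frac{1}{-55 + L}$
$S = \frac{86218}{28739}$ ($S = 3 - \frac{1}{-28739} = 3 - - \frac{1}{28739} = 3 + \frac{1}{28739} = \frac{86218}{28739} \approx 3.0$)
$w{\left(x,183 \right)} - S = \frac{1}{-55 - 205} - \frac{86218}{28739} = \frac{1}{-260} - \frac{86218}{28739} = - \frac{1}{260} - \frac{86218}{28739} = - \frac{22445419}{7472140}$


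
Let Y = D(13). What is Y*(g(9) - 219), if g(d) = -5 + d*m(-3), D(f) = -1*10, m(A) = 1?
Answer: 2150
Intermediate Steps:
D(f) = -10
Y = -10
g(d) = -5 + d (g(d) = -5 + d*1 = -5 + d)
Y*(g(9) - 219) = -10*((-5 + 9) - 219) = -10*(4 - 219) = -10*(-215) = 2150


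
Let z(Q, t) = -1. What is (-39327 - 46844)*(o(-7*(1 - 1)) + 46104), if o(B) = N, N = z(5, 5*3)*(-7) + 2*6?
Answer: -3974465033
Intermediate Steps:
N = 19 (N = -1*(-7) + 2*6 = 7 + 12 = 19)
o(B) = 19
(-39327 - 46844)*(o(-7*(1 - 1)) + 46104) = (-39327 - 46844)*(19 + 46104) = -86171*46123 = -3974465033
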